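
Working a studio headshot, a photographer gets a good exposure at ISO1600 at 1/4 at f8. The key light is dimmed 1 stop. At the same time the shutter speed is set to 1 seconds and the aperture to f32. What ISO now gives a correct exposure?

ISO 12800

Scene light: 1 stop darker.
Shutter speed: 1/4 → 1/2 → 1 — 2 stops slower (brighter).
Aperture: f/8 → f/11 → f/16 → f/22 → f/32 — 4 stops smaller aperture (darker).
Net so far: 3 stops darker. ISO: 1600 → 3200 → 6400 → 12800.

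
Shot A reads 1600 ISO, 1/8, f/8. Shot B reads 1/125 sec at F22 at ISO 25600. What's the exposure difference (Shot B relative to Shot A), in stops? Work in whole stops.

Aperture: f/8 → f/11 → f/16 → f/22 — 3 stops smaller aperture (darker).
Shutter speed: 1/8 → 1/15 → 1/30 → 1/60 → 1/125 — 4 stops faster (darker).
ISO: 1600 → 3200 → 6400 → 12800 → 25600 — 4 stops higher (brighter).
Net: −3 −4 +4 = −3 stops.

3 stops darker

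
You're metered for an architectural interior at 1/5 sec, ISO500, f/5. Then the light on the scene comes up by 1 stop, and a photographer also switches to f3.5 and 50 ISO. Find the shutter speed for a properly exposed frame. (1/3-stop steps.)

0.5 s

Scene light: 1 stop brighter.
Aperture: f/5 → f/4.5 → f/4 → f/3.5 — 1 stop opened up (brighter).
ISO: 500 → 400 → 320 → 250 → 200 → 160 → 125 → 100 → 80 → 64 → 50 — 3 1/3 stops lower (darker).
Net so far: 1 1/3 stops darker. Shutter speed: 1/5 → 1/4 → 0.3 → 0.4 → 0.5.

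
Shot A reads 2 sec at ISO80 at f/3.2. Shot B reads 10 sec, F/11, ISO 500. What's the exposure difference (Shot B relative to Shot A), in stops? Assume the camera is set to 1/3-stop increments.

Aperture: f/3.2 → f/3.5 → f/4 → f/4.5 → f/5 → f/5.6 → f/6.3 → f/7.1 → f/8 → f/9 → f/10 → f/11 — 3 2/3 stops smaller aperture (darker).
Shutter speed: 2 → 2.5 → 3.2 → 4 → 5 → 6 → 8 → 10 — 2 1/3 stops longer (brighter).
ISO: 80 → 100 → 125 → 160 → 200 → 250 → 320 → 400 → 500 — 2 2/3 stops raised (brighter).
Net: −3 2/3 +2 1/3 +2 2/3 = +1 1/3 stops.

1 1/3 stops brighter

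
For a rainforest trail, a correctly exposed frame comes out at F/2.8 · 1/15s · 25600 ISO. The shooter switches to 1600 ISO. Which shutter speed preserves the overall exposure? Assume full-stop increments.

ISO: 25600 → 12800 → 6400 → 3200 → 1600 — 4 stops lower (darker).
Need 4 stops brighter from the shutter speed: 1/15 → 1/8 → 1/4 → 1/2 → 1.

1 s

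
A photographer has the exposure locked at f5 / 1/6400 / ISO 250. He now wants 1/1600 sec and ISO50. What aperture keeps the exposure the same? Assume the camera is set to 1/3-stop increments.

f/4.5

Shutter speed: 1/6400 → 1/5000 → 1/4000 → 1/3200 → 1/2500 → 1/2000 → 1/1600 — 2 stops slower (brighter).
ISO: 250 → 200 → 160 → 125 → 100 → 80 → 64 → 50 — 2 1/3 stops lower (darker).
Net change so far: 1/3 stop darker. Offset with the aperture: f/5 → f/4.5.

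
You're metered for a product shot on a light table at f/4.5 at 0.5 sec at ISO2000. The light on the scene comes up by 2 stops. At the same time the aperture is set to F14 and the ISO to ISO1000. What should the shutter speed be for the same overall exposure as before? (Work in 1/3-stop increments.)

Scene light: 2 stops brighter.
Aperture: f/4.5 → f/5 → f/5.6 → f/6.3 → f/7.1 → f/8 → f/9 → f/10 → f/11 → f/13 → f/14 — 3 1/3 stops smaller aperture (darker).
ISO: 2000 → 1600 → 1250 → 1000 — 1 stop dropped (darker).
Net so far: 2 1/3 stops darker. Shutter speed: 0.5 → 0.6 → 0.8 → 1 → 1.3 → 1.6 → 2 → 2.5.

2.5 s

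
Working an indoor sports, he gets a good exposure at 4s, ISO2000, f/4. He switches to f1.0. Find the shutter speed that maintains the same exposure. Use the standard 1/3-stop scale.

Aperture: f/4 → f/3.5 → f/3.2 → f/2.8 → f/2.5 → f/2.2 → f/2 → f/1.8 → f/1.6 → f/1.4 → f/1.2 → f/1.1 → f/1.0 — 4 stops wider (brighter).
Need 4 stops darker from the shutter speed: 4 → 3.2 → 2.5 → 2 → 1.6 → 1.3 → 1 → 0.8 → 0.6 → 0.5 → 0.4 → 0.3 → 1/4.

1/4s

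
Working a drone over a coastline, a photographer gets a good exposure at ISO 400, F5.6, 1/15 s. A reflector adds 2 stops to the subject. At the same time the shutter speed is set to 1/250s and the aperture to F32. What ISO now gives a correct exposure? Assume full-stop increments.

Scene light: 2 stops brighter.
Shutter speed: 1/15 → 1/30 → 1/60 → 1/125 → 1/250 — 4 stops faster (darker).
Aperture: f/5.6 → f/8 → f/11 → f/16 → f/22 → f/32 — 5 stops smaller aperture (darker).
Net so far: 7 stops darker. ISO: 400 → 800 → 1600 → 3200 → 6400 → 12800 → 25600 → 51200.

ISO 51200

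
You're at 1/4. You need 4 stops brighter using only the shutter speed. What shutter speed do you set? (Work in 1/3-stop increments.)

Shutter speed: 1/4 → 0.3 → 0.4 → 0.5 → 0.6 → 0.8 → 1 → 1.3 → 1.6 → 2 → 2.5 → 3.2 → 4 — 4 stops slower (brighter).

4 s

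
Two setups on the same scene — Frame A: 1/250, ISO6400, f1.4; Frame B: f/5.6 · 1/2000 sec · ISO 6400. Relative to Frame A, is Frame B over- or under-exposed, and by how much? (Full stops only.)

7 stops darker

Aperture: f/1.4 → f/2 → f/2.8 → f/4 → f/5.6 — 4 stops stopped down (darker).
Shutter speed: 1/250 → 1/500 → 1/1000 → 1/2000 — 3 stops faster (darker).
ISO: unchanged.
Net: −4 −3 = −7 stops.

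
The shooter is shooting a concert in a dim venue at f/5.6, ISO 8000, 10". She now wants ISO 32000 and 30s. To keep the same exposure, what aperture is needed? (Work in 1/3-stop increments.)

ISO: 8000 → 10000 → 12800 → 16000 → 20000 → 25600 → 32000 — 2 stops raised (brighter).
Shutter speed: 10 → 13 → 15 → 20 → 25 → 30 — 1 2/3 stops longer (brighter).
Net change so far: 3 2/3 stops brighter. Offset with the aperture: f/5.6 → f/6.3 → f/7.1 → f/8 → f/9 → f/10 → f/11 → f/13 → f/14 → f/16 → f/18 → f/20.

f/20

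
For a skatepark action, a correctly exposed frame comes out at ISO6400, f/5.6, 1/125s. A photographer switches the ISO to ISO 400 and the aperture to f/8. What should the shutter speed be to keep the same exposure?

ISO: 6400 → 3200 → 1600 → 800 → 400 — 4 stops dropped (darker).
Aperture: f/5.6 → f/8 — 1 stop stopped down (darker).
Net change so far: 5 stops darker. Offset with the shutter speed: 1/125 → 1/60 → 1/30 → 1/15 → 1/8 → 1/4.

1/4s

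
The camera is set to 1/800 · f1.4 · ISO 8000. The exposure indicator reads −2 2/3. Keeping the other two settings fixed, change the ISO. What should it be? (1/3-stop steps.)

ISO 51200

Underexposed by 2 2/3 stops → need 2 2/3 stops brighter.
ISO: 8000 → 10000 → 12800 → 16000 → 20000 → 25600 → 32000 → 40000 → 51200.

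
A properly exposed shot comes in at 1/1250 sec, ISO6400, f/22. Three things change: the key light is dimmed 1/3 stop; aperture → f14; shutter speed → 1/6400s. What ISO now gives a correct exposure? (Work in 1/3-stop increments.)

ISO 16000

Scene light: 1/3 stop darker.
Aperture: f/22 → f/20 → f/18 → f/16 → f/14 — 1 1/3 stops larger aperture (brighter).
Shutter speed: 1/1250 → 1/1600 → 1/2000 → 1/2500 → 1/3200 → 1/4000 → 1/5000 → 1/6400 — 2 1/3 stops faster (darker).
Net so far: 1 1/3 stops darker. ISO: 6400 → 8000 → 10000 → 12800 → 16000.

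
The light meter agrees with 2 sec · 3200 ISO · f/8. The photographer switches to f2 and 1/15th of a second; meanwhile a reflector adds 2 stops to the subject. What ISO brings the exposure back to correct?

Scene light: 2 stops brighter.
Aperture: f/8 → f/5.6 → f/4 → f/2.8 → f/2 — 4 stops larger aperture (brighter).
Shutter speed: 2 → 1 → 1/2 → 1/4 → 1/8 → 1/15 — 5 stops faster (darker).
Net so far: 1 stop brighter. ISO: 3200 → 1600.

ISO 1600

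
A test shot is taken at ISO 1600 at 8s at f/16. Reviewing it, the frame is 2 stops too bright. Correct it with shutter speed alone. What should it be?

2 s

Overexposed by 2 stops → need 2 stops darker.
Shutter speed: 8 → 4 → 2.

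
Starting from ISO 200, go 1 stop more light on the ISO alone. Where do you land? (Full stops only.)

ISO 400

ISO: 200 → 400 — 1 stop higher (brighter).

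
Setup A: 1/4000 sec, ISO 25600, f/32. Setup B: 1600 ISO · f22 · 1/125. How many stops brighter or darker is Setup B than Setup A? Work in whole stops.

2 stops brighter

Aperture: f/32 → f/22 — 1 stop larger aperture (brighter).
Shutter speed: 1/4000 → 1/2000 → 1/1000 → 1/500 → 1/250 → 1/125 — 5 stops longer (brighter).
ISO: 25600 → 12800 → 6400 → 3200 → 1600 — 4 stops dropped (darker).
Net: +1 +5 −4 = +2 stops.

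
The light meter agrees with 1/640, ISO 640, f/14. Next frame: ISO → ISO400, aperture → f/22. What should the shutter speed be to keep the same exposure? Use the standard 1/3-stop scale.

ISO: 640 → 500 → 400 — 2/3 stop dropped (darker).
Aperture: f/14 → f/16 → f/18 → f/20 → f/22 — 1 1/3 stops narrower (darker).
Net change so far: 2 stops darker. Offset with the shutter speed: 1/640 → 1/500 → 1/400 → 1/320 → 1/250 → 1/200 → 1/160.

1/160s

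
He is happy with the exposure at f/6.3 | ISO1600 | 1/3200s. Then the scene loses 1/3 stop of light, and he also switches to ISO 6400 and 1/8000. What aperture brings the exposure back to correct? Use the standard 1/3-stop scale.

f/7.1

Scene light: 1/3 stop darker.
ISO: 1600 → 2000 → 2500 → 3200 → 4000 → 5000 → 6400 — 2 stops higher (brighter).
Shutter speed: 1/3200 → 1/4000 → 1/5000 → 1/6400 → 1/8000 — 1 1/3 stops shorter (darker).
Net so far: 1/3 stop brighter. Aperture: f/6.3 → f/7.1.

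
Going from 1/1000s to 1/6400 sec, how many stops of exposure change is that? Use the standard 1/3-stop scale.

2 2/3 stops

1/1000 → 1/1250 → 1/1600 → 1/2000 → 1/2500 → 1/3200 → 1/4000 → 1/5000 → 1/6400 — count the steps: 8 third-stops = 2 2/3 stops.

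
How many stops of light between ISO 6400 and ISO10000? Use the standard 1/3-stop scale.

2/3 stop

6400 → 8000 → 10000 — count the steps: 2 third-stops = 2/3 stop.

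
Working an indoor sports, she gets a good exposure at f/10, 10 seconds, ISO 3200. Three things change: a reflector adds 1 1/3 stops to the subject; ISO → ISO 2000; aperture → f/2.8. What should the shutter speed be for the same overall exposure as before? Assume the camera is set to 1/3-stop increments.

Scene light: 1 1/3 stops brighter.
ISO: 3200 → 2500 → 2000 — 2/3 stop lower (darker).
Aperture: f/10 → f/9 → f/8 → f/7.1 → f/6.3 → f/5.6 → f/5 → f/4.5 → f/4 → f/3.5 → f/3.2 → f/2.8 — 3 2/3 stops opened up (brighter).
Net so far: 4 1/3 stops brighter. Shutter speed: 10 → 8 → 6 → 5 → 4 → 3.2 → 2.5 → 2 → 1.6 → 1.3 → 1 → 0.8 → 0.6 → 0.5.

0.5 s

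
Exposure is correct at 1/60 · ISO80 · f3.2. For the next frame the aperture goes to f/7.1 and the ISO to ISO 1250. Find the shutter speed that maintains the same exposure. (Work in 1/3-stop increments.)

1/200s

Aperture: f/3.2 → f/3.5 → f/4 → f/4.5 → f/5 → f/5.6 → f/6.3 → f/7.1 — 2 1/3 stops narrower (darker).
ISO: 80 → 100 → 125 → 160 → 200 → 250 → 320 → 400 → 500 → 640 → 800 → 1000 → 1250 — 4 stops raised (brighter).
Net change so far: 1 2/3 stops brighter. Offset with the shutter speed: 1/60 → 1/80 → 1/100 → 1/125 → 1/160 → 1/200.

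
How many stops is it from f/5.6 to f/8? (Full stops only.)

1 stop

f/5.6 → f/8 — count the steps: 1 stop.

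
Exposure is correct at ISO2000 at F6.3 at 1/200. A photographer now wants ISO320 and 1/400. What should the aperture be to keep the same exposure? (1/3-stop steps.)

ISO: 2000 → 1600 → 1250 → 1000 → 800 → 640 → 500 → 400 → 320 — 2 2/3 stops lower (darker).
Shutter speed: 1/200 → 1/250 → 1/320 → 1/400 — 1 stop faster (darker).
Net change so far: 3 2/3 stops darker. Offset with the aperture: f/6.3 → f/5.6 → f/5 → f/4.5 → f/4 → f/3.5 → f/3.2 → f/2.8 → f/2.5 → f/2.2 → f/2 → f/1.8.

f/1.8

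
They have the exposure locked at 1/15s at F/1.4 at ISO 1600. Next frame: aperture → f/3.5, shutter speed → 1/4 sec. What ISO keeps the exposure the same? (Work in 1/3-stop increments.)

ISO 2500

Aperture: f/1.4 → f/1.6 → f/1.8 → f/2 → f/2.2 → f/2.5 → f/2.8 → f/3.2 → f/3.5 — 2 2/3 stops narrower (darker).
Shutter speed: 1/15 → 1/13 → 1/10 → 1/8 → 1/6 → 1/5 → 1/4 — 2 stops slower (brighter).
Net change so far: 2/3 stop darker. Offset with the ISO: 1600 → 2000 → 2500.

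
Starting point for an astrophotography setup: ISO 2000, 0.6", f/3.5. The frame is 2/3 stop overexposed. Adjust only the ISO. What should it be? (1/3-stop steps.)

Overexposed by 2/3 stop → need 2/3 stop darker.
ISO: 2000 → 1600 → 1250.

ISO 1250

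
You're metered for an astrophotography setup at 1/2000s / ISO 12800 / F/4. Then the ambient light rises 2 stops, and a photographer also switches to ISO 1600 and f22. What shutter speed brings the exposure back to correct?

Scene light: 2 stops brighter.
ISO: 12800 → 6400 → 3200 → 1600 — 3 stops dropped (darker).
Aperture: f/4 → f/5.6 → f/8 → f/11 → f/16 → f/22 — 5 stops stopped down (darker).
Net so far: 6 stops darker. Shutter speed: 1/2000 → 1/1000 → 1/500 → 1/250 → 1/125 → 1/60 → 1/30.

1/30s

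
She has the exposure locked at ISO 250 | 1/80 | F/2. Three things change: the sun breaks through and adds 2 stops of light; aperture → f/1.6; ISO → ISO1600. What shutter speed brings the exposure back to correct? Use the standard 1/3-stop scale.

Scene light: 2 stops brighter.
Aperture: f/2 → f/1.8 → f/1.6 — 2/3 stop larger aperture (brighter).
ISO: 250 → 320 → 400 → 500 → 640 → 800 → 1000 → 1250 → 1600 — 2 2/3 stops raised (brighter).
Net so far: 5 1/3 stops brighter. Shutter speed: 1/80 → 1/100 → 1/125 → 1/160 → 1/200 → 1/250 → 1/320 → 1/400 → 1/500 → 1/640 → 1/800 → 1/1000 → 1/1250 → 1/1600 → 1/2000 → 1/2500 → 1/3200.

1/3200s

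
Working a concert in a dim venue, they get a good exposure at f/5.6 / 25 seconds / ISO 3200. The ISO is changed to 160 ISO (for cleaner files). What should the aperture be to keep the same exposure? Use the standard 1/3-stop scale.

f/1.2

ISO: 3200 → 2500 → 2000 → 1600 → 1250 → 1000 → 800 → 640 → 500 → 400 → 320 → 250 → 200 → 160 — 4 1/3 stops lower (darker).
Need 4 1/3 stops brighter from the aperture: f/5.6 → f/5 → f/4.5 → f/4 → f/3.5 → f/3.2 → f/2.8 → f/2.5 → f/2.2 → f/2 → f/1.8 → f/1.6 → f/1.4 → f/1.2.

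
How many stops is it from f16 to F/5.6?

3 stops

f/16 → f/11 → f/8 → f/5.6 — count the steps: 3 stops.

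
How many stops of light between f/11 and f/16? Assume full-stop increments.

f/11 → f/16 — count the steps: 1 stop.

1 stop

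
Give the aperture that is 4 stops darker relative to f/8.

Aperture: f/8 → f/11 → f/16 → f/22 → f/32 — 4 stops narrower (darker).

f/32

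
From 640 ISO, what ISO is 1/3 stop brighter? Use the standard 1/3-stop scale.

ISO 800

ISO: 640 → 800 — 1/3 stop higher (brighter).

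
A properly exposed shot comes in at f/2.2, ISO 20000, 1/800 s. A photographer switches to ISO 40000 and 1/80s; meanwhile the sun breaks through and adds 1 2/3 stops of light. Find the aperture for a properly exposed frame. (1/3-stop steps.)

f/18

Scene light: 1 2/3 stops brighter.
ISO: 20000 → 25600 → 32000 → 40000 — 1 stop higher (brighter).
Shutter speed: 1/800 → 1/640 → 1/500 → 1/400 → 1/320 → 1/250 → 1/200 → 1/160 → 1/125 → 1/100 → 1/80 — 3 1/3 stops longer (brighter).
Net so far: 6 stops brighter. Aperture: f/2.2 → f/2.5 → f/2.8 → f/3.2 → f/3.5 → f/4 → f/4.5 → f/5 → f/5.6 → f/6.3 → f/7.1 → f/8 → f/9 → f/10 → f/11 → f/13 → f/14 → f/16 → f/18.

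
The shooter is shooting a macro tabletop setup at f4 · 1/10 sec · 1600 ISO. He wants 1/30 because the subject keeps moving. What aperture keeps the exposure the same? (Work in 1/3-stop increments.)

Shutter speed: 1/10 → 1/13 → 1/15 → 1/20 → 1/25 → 1/30 — 1 2/3 stops shorter (darker).
Need 1 2/3 stops brighter from the aperture: f/4 → f/3.5 → f/3.2 → f/2.8 → f/2.5 → f/2.2.

f/2.2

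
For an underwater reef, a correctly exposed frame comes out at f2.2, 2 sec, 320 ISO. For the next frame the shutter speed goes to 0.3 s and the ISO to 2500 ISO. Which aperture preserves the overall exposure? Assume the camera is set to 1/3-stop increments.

f/2.5

Shutter speed: 2 → 1.6 → 1.3 → 1 → 0.8 → 0.6 → 0.5 → 0.4 → 0.3 — 2 2/3 stops shorter (darker).
ISO: 320 → 400 → 500 → 640 → 800 → 1000 → 1250 → 1600 → 2000 → 2500 — 3 stops higher (brighter).
Net change so far: 1/3 stop brighter. Offset with the aperture: f/2.2 → f/2.5.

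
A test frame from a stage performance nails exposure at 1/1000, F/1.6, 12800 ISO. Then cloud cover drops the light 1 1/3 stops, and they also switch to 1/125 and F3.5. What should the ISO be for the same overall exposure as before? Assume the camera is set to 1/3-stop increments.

Scene light: 1 1/3 stops darker.
Shutter speed: 1/1000 → 1/800 → 1/640 → 1/500 → 1/400 → 1/320 → 1/250 → 1/200 → 1/160 → 1/125 — 3 stops longer (brighter).
Aperture: f/1.6 → f/1.8 → f/2 → f/2.2 → f/2.5 → f/2.8 → f/3.2 → f/3.5 — 2 1/3 stops narrower (darker).
Net so far: 2/3 stop darker. ISO: 12800 → 16000 → 20000.

ISO 20000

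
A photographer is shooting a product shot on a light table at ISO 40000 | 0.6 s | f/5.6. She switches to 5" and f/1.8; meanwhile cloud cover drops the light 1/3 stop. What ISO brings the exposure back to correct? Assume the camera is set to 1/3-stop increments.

ISO 640

Scene light: 1/3 stop darker.
Shutter speed: 0.6 → 0.8 → 1 → 1.3 → 1.6 → 2 → 2.5 → 3.2 → 4 → 5 — 3 stops longer (brighter).
Aperture: f/5.6 → f/5 → f/4.5 → f/4 → f/3.5 → f/3.2 → f/2.8 → f/2.5 → f/2.2 → f/2 → f/1.8 — 3 1/3 stops opened up (brighter).
Net so far: 6 stops brighter. ISO: 40000 → 32000 → 25600 → 20000 → 16000 → 12800 → 10000 → 8000 → 6400 → 5000 → 4000 → 3200 → 2500 → 2000 → 1600 → 1250 → 1000 → 800 → 640.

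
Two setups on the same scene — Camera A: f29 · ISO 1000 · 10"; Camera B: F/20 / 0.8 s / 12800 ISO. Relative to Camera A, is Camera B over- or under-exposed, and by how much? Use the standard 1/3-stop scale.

1 stop brighter

Aperture: f/29 → f/25 → f/22 → f/20 — 1 stop opened up (brighter).
Shutter speed: 10 → 8 → 6 → 5 → 4 → 3.2 → 2.5 → 2 → 1.6 → 1.3 → 1 → 0.8 — 3 2/3 stops faster (darker).
ISO: 1000 → 1250 → 1600 → 2000 → 2500 → 3200 → 4000 → 5000 → 6400 → 8000 → 10000 → 12800 — 3 2/3 stops raised (brighter).
Net: +1 −3 2/3 +3 2/3 = +1 stop.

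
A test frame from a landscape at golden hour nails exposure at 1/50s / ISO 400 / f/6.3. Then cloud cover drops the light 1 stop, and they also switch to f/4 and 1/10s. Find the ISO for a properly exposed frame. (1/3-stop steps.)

Scene light: 1 stop darker.
Aperture: f/6.3 → f/5.6 → f/5 → f/4.5 → f/4 — 1 1/3 stops larger aperture (brighter).
Shutter speed: 1/50 → 1/40 → 1/30 → 1/25 → 1/20 → 1/15 → 1/13 → 1/10 — 2 1/3 stops slower (brighter).
Net so far: 2 2/3 stops brighter. ISO: 400 → 320 → 250 → 200 → 160 → 125 → 100 → 80 → 64.

ISO 64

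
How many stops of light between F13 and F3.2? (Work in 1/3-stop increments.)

4 stops

f/13 → f/11 → f/10 → f/9 → f/8 → f/7.1 → f/6.3 → f/5.6 → f/5 → f/4.5 → f/4 → f/3.5 → f/3.2 — count the steps: 12 third-stops = 4 stops.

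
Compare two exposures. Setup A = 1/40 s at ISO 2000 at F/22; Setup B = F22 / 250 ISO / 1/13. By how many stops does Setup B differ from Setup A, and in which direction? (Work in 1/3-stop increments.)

1 1/3 stops darker

Aperture: unchanged.
Shutter speed: 1/40 → 1/30 → 1/25 → 1/20 → 1/15 → 1/13 — 1 2/3 stops slower (brighter).
ISO: 2000 → 1600 → 1250 → 1000 → 800 → 640 → 500 → 400 → 320 → 250 — 3 stops lower (darker).
Net: +1 2/3 −3 = −1 1/3 stops.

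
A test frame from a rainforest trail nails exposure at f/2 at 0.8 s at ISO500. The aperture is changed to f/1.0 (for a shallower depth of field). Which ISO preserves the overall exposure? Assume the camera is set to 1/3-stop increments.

Aperture: f/2 → f/1.8 → f/1.6 → f/1.4 → f/1.2 → f/1.1 → f/1.0 — 2 stops larger aperture (brighter).
Need 2 stops darker from the ISO: 500 → 400 → 320 → 250 → 200 → 160 → 125.

ISO 125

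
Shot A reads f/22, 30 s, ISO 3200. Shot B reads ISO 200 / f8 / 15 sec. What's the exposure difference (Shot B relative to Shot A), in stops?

Aperture: f/22 → f/16 → f/11 → f/8 — 3 stops wider (brighter).
Shutter speed: 30 → 15 — 1 stop shorter (darker).
ISO: 3200 → 1600 → 800 → 400 → 200 — 4 stops dropped (darker).
Net: +3 −1 −4 = −2 stops.

2 stops darker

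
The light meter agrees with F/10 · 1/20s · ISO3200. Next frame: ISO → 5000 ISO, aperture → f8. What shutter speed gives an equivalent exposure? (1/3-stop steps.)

1/50s

ISO: 3200 → 4000 → 5000 — 2/3 stop raised (brighter).
Aperture: f/10 → f/9 → f/8 — 2/3 stop opened up (brighter).
Net change so far: 1 1/3 stops brighter. Offset with the shutter speed: 1/20 → 1/25 → 1/30 → 1/40 → 1/50.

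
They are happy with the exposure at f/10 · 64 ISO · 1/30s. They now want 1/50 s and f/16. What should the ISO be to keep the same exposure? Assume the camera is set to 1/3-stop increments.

ISO 250

Shutter speed: 1/30 → 1/40 → 1/50 — 2/3 stop shorter (darker).
Aperture: f/10 → f/11 → f/13 → f/14 → f/16 — 1 1/3 stops smaller aperture (darker).
Net change so far: 2 stops darker. Offset with the ISO: 64 → 80 → 100 → 125 → 160 → 200 → 250.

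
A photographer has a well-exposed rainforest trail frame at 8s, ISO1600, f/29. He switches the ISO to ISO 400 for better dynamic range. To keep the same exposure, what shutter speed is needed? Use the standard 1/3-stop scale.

30 s

ISO: 1600 → 1250 → 1000 → 800 → 640 → 500 → 400 — 2 stops lower (darker).
Need 2 stops brighter from the shutter speed: 8 → 10 → 13 → 15 → 20 → 25 → 30.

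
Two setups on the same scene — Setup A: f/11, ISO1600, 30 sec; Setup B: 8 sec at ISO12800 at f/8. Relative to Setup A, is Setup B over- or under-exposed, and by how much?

2 stops brighter

Aperture: f/11 → f/8 — 1 stop opened up (brighter).
Shutter speed: 30 → 15 → 8 — 2 stops faster (darker).
ISO: 1600 → 3200 → 6400 → 12800 — 3 stops higher (brighter).
Net: +1 −2 +3 = +2 stops.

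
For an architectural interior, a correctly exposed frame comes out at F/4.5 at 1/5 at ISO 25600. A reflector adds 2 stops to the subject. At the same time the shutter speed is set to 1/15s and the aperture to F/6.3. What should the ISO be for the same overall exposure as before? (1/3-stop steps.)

Scene light: 2 stops brighter.
Shutter speed: 1/5 → 1/6 → 1/8 → 1/10 → 1/13 → 1/15 — 1 2/3 stops faster (darker).
Aperture: f/4.5 → f/5 → f/5.6 → f/6.3 — 1 stop smaller aperture (darker).
Net so far: 2/3 stop darker. ISO: 25600 → 32000 → 40000.

ISO 40000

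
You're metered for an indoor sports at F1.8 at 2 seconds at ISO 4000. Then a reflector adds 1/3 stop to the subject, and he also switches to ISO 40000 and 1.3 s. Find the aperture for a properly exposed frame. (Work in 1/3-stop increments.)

f/5

Scene light: 1/3 stop brighter.
ISO: 4000 → 5000 → 6400 → 8000 → 10000 → 12800 → 16000 → 20000 → 25600 → 32000 → 40000 — 3 1/3 stops higher (brighter).
Shutter speed: 2 → 1.6 → 1.3 — 2/3 stop faster (darker).
Net so far: 3 stops brighter. Aperture: f/1.8 → f/2 → f/2.2 → f/2.5 → f/2.8 → f/3.2 → f/3.5 → f/4 → f/4.5 → f/5.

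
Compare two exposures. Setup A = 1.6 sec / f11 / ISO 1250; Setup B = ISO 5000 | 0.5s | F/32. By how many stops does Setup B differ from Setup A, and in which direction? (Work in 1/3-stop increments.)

2 2/3 stops darker

Aperture: f/11 → f/13 → f/14 → f/16 → f/18 → f/20 → f/22 → f/25 → f/29 → f/32 — 3 stops narrower (darker).
Shutter speed: 1.6 → 1.3 → 1 → 0.8 → 0.6 → 0.5 — 1 2/3 stops shorter (darker).
ISO: 1250 → 1600 → 2000 → 2500 → 3200 → 4000 → 5000 — 2 stops higher (brighter).
Net: −3 −1 2/3 +2 = −2 2/3 stops.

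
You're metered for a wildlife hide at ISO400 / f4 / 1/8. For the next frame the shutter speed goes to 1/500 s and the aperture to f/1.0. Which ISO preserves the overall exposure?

ISO 1600

Shutter speed: 1/8 → 1/15 → 1/30 → 1/60 → 1/125 → 1/250 → 1/500 — 6 stops shorter (darker).
Aperture: f/4 → f/2.8 → f/2 → f/1.4 → f/1.0 — 4 stops opened up (brighter).
Net change so far: 2 stops darker. Offset with the ISO: 400 → 800 → 1600.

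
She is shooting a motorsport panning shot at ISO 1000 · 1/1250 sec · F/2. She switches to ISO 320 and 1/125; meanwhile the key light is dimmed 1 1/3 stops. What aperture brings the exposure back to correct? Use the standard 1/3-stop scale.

Scene light: 1 1/3 stops darker.
ISO: 1000 → 800 → 640 → 500 → 400 → 320 — 1 2/3 stops dropped (darker).
Shutter speed: 1/1250 → 1/1000 → 1/800 → 1/640 → 1/500 → 1/400 → 1/320 → 1/250 → 1/200 → 1/160 → 1/125 — 3 1/3 stops slower (brighter).
Net so far: 1/3 stop brighter. Aperture: f/2 → f/2.2.

f/2.2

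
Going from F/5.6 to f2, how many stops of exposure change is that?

3 stops

f/5.6 → f/4 → f/2.8 → f/2 — count the steps: 3 stops.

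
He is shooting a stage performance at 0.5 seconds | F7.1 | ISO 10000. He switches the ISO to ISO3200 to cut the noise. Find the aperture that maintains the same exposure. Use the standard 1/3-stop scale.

f/4

ISO: 10000 → 8000 → 6400 → 5000 → 4000 → 3200 — 1 2/3 stops lower (darker).
Need 1 2/3 stops brighter from the aperture: f/7.1 → f/6.3 → f/5.6 → f/5 → f/4.5 → f/4.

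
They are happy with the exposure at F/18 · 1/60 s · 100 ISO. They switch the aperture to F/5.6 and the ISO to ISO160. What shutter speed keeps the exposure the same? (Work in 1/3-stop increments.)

Aperture: f/18 → f/16 → f/14 → f/13 → f/11 → f/10 → f/9 → f/8 → f/7.1 → f/6.3 → f/5.6 — 3 1/3 stops opened up (brighter).
ISO: 100 → 125 → 160 — 2/3 stop higher (brighter).
Net change so far: 4 stops brighter. Offset with the shutter speed: 1/60 → 1/80 → 1/100 → 1/125 → 1/160 → 1/200 → 1/250 → 1/320 → 1/400 → 1/500 → 1/640 → 1/800 → 1/1000.

1/1000s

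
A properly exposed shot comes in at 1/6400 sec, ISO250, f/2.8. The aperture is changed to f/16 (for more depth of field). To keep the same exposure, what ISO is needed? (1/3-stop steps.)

ISO 8000

Aperture: f/2.8 → f/3.2 → f/3.5 → f/4 → f/4.5 → f/5 → f/5.6 → f/6.3 → f/7.1 → f/8 → f/9 → f/10 → f/11 → f/13 → f/14 → f/16 — 5 stops smaller aperture (darker).
Need 5 stops brighter from the ISO: 250 → 320 → 400 → 500 → 640 → 800 → 1000 → 1250 → 1600 → 2000 → 2500 → 3200 → 4000 → 5000 → 6400 → 8000.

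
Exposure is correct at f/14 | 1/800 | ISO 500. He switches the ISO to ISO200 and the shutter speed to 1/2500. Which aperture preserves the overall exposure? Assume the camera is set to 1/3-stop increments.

ISO: 500 → 400 → 320 → 250 → 200 — 1 1/3 stops lower (darker).
Shutter speed: 1/800 → 1/1000 → 1/1250 → 1/1600 → 1/2000 → 1/2500 — 1 2/3 stops faster (darker).
Net change so far: 3 stops darker. Offset with the aperture: f/14 → f/13 → f/11 → f/10 → f/9 → f/8 → f/7.1 → f/6.3 → f/5.6 → f/5.

f/5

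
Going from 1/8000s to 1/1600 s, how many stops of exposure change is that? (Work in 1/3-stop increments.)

2 1/3 stops

1/8000 → 1/6400 → 1/5000 → 1/4000 → 1/3200 → 1/2500 → 1/2000 → 1/1600 — count the steps: 7 third-stops = 2 1/3 stops.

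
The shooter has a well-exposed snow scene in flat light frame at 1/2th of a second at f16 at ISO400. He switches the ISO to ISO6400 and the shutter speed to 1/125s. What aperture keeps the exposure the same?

ISO: 400 → 800 → 1600 → 3200 → 6400 — 4 stops raised (brighter).
Shutter speed: 1/2 → 1/4 → 1/8 → 1/15 → 1/30 → 1/60 → 1/125 — 6 stops faster (darker).
Net change so far: 2 stops darker. Offset with the aperture: f/16 → f/11 → f/8.

f/8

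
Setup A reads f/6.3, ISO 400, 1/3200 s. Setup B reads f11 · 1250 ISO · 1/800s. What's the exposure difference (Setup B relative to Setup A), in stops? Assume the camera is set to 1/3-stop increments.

2 stops brighter

Aperture: f/6.3 → f/7.1 → f/8 → f/9 → f/10 → f/11 — 1 2/3 stops narrower (darker).
Shutter speed: 1/3200 → 1/2500 → 1/2000 → 1/1600 → 1/1250 → 1/1000 → 1/800 — 2 stops longer (brighter).
ISO: 400 → 500 → 640 → 800 → 1000 → 1250 — 1 2/3 stops higher (brighter).
Net: −1 2/3 +2 +1 2/3 = +2 stops.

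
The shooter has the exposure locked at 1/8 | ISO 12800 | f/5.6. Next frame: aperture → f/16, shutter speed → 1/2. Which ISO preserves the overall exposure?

ISO 25600

Aperture: f/5.6 → f/8 → f/11 → f/16 — 3 stops smaller aperture (darker).
Shutter speed: 1/8 → 1/4 → 1/2 — 2 stops longer (brighter).
Net change so far: 1 stop darker. Offset with the ISO: 12800 → 25600.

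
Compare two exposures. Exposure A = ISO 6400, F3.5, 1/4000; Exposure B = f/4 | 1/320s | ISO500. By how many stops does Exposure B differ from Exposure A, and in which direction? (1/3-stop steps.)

1/3 stop darker

Aperture: f/3.5 → f/4 — 1/3 stop narrower (darker).
Shutter speed: 1/4000 → 1/3200 → 1/2500 → 1/2000 → 1/1600 → 1/1250 → 1/1000 → 1/800 → 1/640 → 1/500 → 1/400 → 1/320 — 3 2/3 stops slower (brighter).
ISO: 6400 → 5000 → 4000 → 3200 → 2500 → 2000 → 1600 → 1250 → 1000 → 800 → 640 → 500 — 3 2/3 stops dropped (darker).
Net: −1/3 +3 2/3 −3 2/3 = −1/3 stops.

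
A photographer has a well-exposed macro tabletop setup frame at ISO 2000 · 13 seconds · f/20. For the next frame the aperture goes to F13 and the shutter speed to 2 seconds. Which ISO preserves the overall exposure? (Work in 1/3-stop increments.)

ISO 5000

Aperture: f/20 → f/18 → f/16 → f/14 → f/13 — 1 1/3 stops wider (brighter).
Shutter speed: 13 → 10 → 8 → 6 → 5 → 4 → 3.2 → 2.5 → 2 — 2 2/3 stops faster (darker).
Net change so far: 1 1/3 stops darker. Offset with the ISO: 2000 → 2500 → 3200 → 4000 → 5000.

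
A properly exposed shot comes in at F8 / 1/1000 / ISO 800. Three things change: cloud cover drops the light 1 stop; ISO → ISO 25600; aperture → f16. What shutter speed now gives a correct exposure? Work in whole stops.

Scene light: 1 stop darker.
ISO: 800 → 1600 → 3200 → 6400 → 12800 → 25600 — 5 stops raised (brighter).
Aperture: f/8 → f/11 → f/16 — 2 stops narrower (darker).
Net so far: 2 stops brighter. Shutter speed: 1/1000 → 1/2000 → 1/4000.

1/4000s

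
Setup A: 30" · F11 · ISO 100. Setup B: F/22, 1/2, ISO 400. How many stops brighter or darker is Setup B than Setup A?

Aperture: f/11 → f/16 → f/22 — 2 stops smaller aperture (darker).
Shutter speed: 30 → 15 → 8 → 4 → 2 → 1 → 1/2 — 6 stops faster (darker).
ISO: 100 → 200 → 400 — 2 stops higher (brighter).
Net: −2 −6 +2 = −6 stops.

6 stops darker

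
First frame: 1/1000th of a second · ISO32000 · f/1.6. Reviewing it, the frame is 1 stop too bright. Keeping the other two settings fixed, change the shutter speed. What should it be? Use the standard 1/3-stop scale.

Overexposed by 1 stop → need 1 stop darker.
Shutter speed: 1/1000 → 1/1250 → 1/1600 → 1/2000.

1/2000s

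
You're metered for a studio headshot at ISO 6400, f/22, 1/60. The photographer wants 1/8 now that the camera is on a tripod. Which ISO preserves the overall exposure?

ISO 800

Shutter speed: 1/60 → 1/30 → 1/15 → 1/8 — 3 stops longer (brighter).
Need 3 stops darker from the ISO: 6400 → 3200 → 1600 → 800.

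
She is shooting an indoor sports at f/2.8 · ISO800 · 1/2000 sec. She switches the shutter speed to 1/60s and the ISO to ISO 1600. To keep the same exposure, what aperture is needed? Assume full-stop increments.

f/22

Shutter speed: 1/2000 → 1/1000 → 1/500 → 1/250 → 1/125 → 1/60 — 5 stops longer (brighter).
ISO: 800 → 1600 — 1 stop raised (brighter).
Net change so far: 6 stops brighter. Offset with the aperture: f/2.8 → f/4 → f/5.6 → f/8 → f/11 → f/16 → f/22.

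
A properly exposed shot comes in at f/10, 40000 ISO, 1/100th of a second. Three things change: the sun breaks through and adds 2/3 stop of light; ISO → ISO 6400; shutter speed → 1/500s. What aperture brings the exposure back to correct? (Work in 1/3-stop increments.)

f/2.2

Scene light: 2/3 stop brighter.
ISO: 40000 → 32000 → 25600 → 20000 → 16000 → 12800 → 10000 → 8000 → 6400 — 2 2/3 stops dropped (darker).
Shutter speed: 1/100 → 1/125 → 1/160 → 1/200 → 1/250 → 1/320 → 1/400 → 1/500 — 2 1/3 stops faster (darker).
Net so far: 4 1/3 stops darker. Aperture: f/10 → f/9 → f/8 → f/7.1 → f/6.3 → f/5.6 → f/5 → f/4.5 → f/4 → f/3.5 → f/3.2 → f/2.8 → f/2.5 → f/2.2.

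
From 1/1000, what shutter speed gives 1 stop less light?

1/2000s

Shutter speed: 1/1000 → 1/2000 — 1 stop shorter (darker).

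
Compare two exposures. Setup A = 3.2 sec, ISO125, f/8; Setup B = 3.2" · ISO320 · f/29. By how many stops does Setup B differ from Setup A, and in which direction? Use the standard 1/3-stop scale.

2 1/3 stops darker

Aperture: f/8 → f/9 → f/10 → f/11 → f/13 → f/14 → f/16 → f/18 → f/20 → f/22 → f/25 → f/29 — 3 2/3 stops narrower (darker).
Shutter speed: unchanged.
ISO: 125 → 160 → 200 → 250 → 320 — 1 1/3 stops raised (brighter).
Net: −3 2/3 +1 1/3 = −2 1/3 stops.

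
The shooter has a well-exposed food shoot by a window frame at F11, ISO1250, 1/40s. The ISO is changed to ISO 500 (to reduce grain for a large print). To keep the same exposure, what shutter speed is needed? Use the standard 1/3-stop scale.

1/15s

ISO: 1250 → 1000 → 800 → 640 → 500 — 1 1/3 stops lower (darker).
Need 1 1/3 stops brighter from the shutter speed: 1/40 → 1/30 → 1/25 → 1/20 → 1/15.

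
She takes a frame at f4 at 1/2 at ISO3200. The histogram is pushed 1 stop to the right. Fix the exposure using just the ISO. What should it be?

Overexposed by 1 stop → need 1 stop darker.
ISO: 3200 → 1600.

ISO 1600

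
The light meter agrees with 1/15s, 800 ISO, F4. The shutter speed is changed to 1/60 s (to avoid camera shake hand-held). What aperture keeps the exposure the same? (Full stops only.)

f/2

Shutter speed: 1/15 → 1/30 → 1/60 — 2 stops faster (darker).
Need 2 stops brighter from the aperture: f/4 → f/2.8 → f/2.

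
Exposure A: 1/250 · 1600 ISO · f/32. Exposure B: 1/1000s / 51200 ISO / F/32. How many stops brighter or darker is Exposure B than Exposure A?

Aperture: unchanged.
Shutter speed: 1/250 → 1/500 → 1/1000 — 2 stops shorter (darker).
ISO: 1600 → 3200 → 6400 → 12800 → 25600 → 51200 — 5 stops higher (brighter).
Net: −2 +5 = +3 stops.

3 stops brighter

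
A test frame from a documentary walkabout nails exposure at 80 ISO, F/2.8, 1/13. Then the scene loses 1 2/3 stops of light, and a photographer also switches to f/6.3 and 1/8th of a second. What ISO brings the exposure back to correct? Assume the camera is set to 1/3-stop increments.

ISO 800

Scene light: 1 2/3 stops darker.
Aperture: f/2.8 → f/3.2 → f/3.5 → f/4 → f/4.5 → f/5 → f/5.6 → f/6.3 — 2 1/3 stops smaller aperture (darker).
Shutter speed: 1/13 → 1/10 → 1/8 — 2/3 stop slower (brighter).
Net so far: 3 1/3 stops darker. ISO: 80 → 100 → 125 → 160 → 200 → 250 → 320 → 400 → 500 → 640 → 800.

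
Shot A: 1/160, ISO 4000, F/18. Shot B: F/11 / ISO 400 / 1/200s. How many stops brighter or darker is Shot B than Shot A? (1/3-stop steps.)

Aperture: f/18 → f/16 → f/14 → f/13 → f/11 — 1 1/3 stops larger aperture (brighter).
Shutter speed: 1/160 → 1/200 — 1/3 stop faster (darker).
ISO: 4000 → 3200 → 2500 → 2000 → 1600 → 1250 → 1000 → 800 → 640 → 500 → 400 — 3 1/3 stops dropped (darker).
Net: +1 1/3 −1/3 −3 1/3 = −2 1/3 stops.

2 1/3 stops darker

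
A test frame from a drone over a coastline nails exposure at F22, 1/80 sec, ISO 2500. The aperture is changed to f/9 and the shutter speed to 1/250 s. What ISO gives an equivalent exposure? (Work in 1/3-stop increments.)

Aperture: f/22 → f/20 → f/18 → f/16 → f/14 → f/13 → f/11 → f/10 → f/9 — 2 2/3 stops wider (brighter).
Shutter speed: 1/80 → 1/100 → 1/125 → 1/160 → 1/200 → 1/250 — 1 2/3 stops shorter (darker).
Net change so far: 1 stop brighter. Offset with the ISO: 2500 → 2000 → 1600 → 1250.

ISO 1250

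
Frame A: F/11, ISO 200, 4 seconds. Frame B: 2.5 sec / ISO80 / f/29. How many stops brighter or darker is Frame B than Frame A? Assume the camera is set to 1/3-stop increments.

4 2/3 stops darker

Aperture: f/11 → f/13 → f/14 → f/16 → f/18 → f/20 → f/22 → f/25 → f/29 — 2 2/3 stops smaller aperture (darker).
Shutter speed: 4 → 3.2 → 2.5 — 2/3 stop faster (darker).
ISO: 200 → 160 → 125 → 100 → 80 — 1 1/3 stops lower (darker).
Net: −2 2/3 −2/3 −1 1/3 = −4 2/3 stops.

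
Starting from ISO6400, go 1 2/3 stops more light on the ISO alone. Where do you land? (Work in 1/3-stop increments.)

ISO 20000

ISO: 6400 → 8000 → 10000 → 12800 → 16000 → 20000 — 1 2/3 stops raised (brighter).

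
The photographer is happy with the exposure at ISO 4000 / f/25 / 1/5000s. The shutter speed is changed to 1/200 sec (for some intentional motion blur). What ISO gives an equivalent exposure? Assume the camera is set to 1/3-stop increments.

Shutter speed: 1/5000 → 1/4000 → 1/3200 → 1/2500 → 1/2000 → 1/1600 → 1/1250 → 1/1000 → 1/800 → 1/640 → 1/500 → 1/400 → 1/320 → 1/250 → 1/200 — 4 2/3 stops slower (brighter).
Need 4 2/3 stops darker from the ISO: 4000 → 3200 → 2500 → 2000 → 1600 → 1250 → 1000 → 800 → 640 → 500 → 400 → 320 → 250 → 200 → 160.

ISO 160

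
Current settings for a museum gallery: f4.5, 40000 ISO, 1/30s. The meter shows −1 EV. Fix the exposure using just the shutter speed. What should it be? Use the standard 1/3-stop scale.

Underexposed by 1 stop → need 1 stop brighter.
Shutter speed: 1/30 → 1/25 → 1/20 → 1/15.

1/15s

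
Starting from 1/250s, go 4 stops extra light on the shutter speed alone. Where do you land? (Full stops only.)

1/15s

Shutter speed: 1/250 → 1/125 → 1/60 → 1/30 → 1/15 — 4 stops longer (brighter).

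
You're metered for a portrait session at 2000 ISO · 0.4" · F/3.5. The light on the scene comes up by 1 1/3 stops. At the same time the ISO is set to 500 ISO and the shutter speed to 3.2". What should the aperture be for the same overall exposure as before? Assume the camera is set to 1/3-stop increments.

Scene light: 1 1/3 stops brighter.
ISO: 2000 → 1600 → 1250 → 1000 → 800 → 640 → 500 — 2 stops lower (darker).
Shutter speed: 0.4 → 0.5 → 0.6 → 0.8 → 1 → 1.3 → 1.6 → 2 → 2.5 → 3.2 — 3 stops longer (brighter).
Net so far: 2 1/3 stops brighter. Aperture: f/3.5 → f/4 → f/4.5 → f/5 → f/5.6 → f/6.3 → f/7.1 → f/8.

f/8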